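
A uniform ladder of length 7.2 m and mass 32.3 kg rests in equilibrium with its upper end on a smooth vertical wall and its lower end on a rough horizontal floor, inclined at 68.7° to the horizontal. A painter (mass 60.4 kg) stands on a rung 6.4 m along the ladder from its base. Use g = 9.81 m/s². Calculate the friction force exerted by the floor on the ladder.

Torques about the foot: N_wall · 7.2 sin 68.7° = 32.3×9.81×3.6 cos 68.7° + 60.4×9.81×6.4 cos 68.7° → N_wall = 267.12 N.
ΣF_x = 0: f_floor = N_wall = 267.12 N.

f ≈ 267 N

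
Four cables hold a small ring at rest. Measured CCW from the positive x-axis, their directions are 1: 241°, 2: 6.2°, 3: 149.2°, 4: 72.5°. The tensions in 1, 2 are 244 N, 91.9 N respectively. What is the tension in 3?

T_3 ≈ 36.5 N

Resolve: ΣF_x = 244 cos 241° + 91.9 cos 6.2° + T_3 cos 149.2° + T_4 cos 72.5° = 0.
        ΣF_y = 244 sin 241° + 91.9 sin 6.2° + T_3 sin 149.2° + T_4 sin 72.5° = 0.
The known terms sum to (-26.93, -203.5) N, so -0.8590 T_3 + 0.3007 T_4 = 26.93 and 0.5120 T_3 + 0.9537 T_4 = 203.5.
Solving simultaneously: T_3 = 36.48 N, T_4 = 193.8 N.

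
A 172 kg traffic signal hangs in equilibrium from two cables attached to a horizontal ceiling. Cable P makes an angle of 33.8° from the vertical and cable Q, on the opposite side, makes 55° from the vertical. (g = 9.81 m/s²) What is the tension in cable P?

Angles from the horizontal: cable P is 90° − 33.8° = 56.2°, cable Q is 90° − 55° = 35°.
Weight W = 172 × 9.81 = 1687 N acts straight down.
Horizontal: T_P cos 56.2° = T_Q cos 35°  →  T_Q = 0.6791 T_P.
Vertical: T_P sin 56.2° + T_Q sin 35° = 1687.
Substituting the horizontal relation into the vertical equation gives 1.221 T_P = 1687, so T_P = 1382 N.

T_P ≈ 1380 N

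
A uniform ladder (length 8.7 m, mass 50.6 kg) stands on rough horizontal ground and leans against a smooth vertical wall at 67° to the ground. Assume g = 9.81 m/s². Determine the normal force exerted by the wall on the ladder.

Torques about the foot: N_wall · 8.7 sin 67° = 50.6×9.81×4.35 cos 67° → N_wall = 105.35 N.

N_wall ≈ 105 N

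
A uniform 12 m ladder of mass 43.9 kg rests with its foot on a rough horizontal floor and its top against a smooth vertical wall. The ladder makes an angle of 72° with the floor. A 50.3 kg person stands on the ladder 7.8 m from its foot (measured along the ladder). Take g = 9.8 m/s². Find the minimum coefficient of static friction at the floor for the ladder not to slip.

μ_min ≈ 0.188

ΣF_y = 0: N_floor = 43.9×9.8 + 50.3×9.8 = 923.16 N.
Torques about the foot: N_wall · 12 sin 72° = 43.9×9.8×6 cos 72° + 50.3×9.8×7.8 cos 72° → N_wall = 174 N.
ΣF_x = 0: f_floor = N_wall = 174 N.
μ_min = f_floor / N_floor = 174 / 923.16 = 0.1885.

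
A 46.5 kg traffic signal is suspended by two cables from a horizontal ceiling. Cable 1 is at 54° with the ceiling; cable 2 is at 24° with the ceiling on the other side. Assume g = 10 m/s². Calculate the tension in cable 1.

T_1 ≈ 434 N

Weight W = 46.5 × 10 = 465 N acts straight down.
Horizontal: T_1 cos 54° = T_2 cos 24°  →  T_2 = 0.6434 T_1.
Vertical: T_1 sin 54° + T_2 sin 24° = 465.
Substituting the horizontal relation into the vertical equation gives 1.071 T_1 = 465, so T_1 = 434.3 N.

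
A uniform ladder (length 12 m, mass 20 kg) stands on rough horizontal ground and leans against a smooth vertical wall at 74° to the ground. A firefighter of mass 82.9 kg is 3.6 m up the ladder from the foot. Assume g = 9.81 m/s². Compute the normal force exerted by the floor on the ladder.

ΣF_y = 0: N_floor = 20×9.81 + 82.9×9.81 = 1009.4 N.

N_floor ≈ 1010 N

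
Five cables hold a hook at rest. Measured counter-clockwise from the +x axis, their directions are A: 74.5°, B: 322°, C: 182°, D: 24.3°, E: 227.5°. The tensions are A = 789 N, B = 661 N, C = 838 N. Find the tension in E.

Resolve: ΣF_x = 789 cos 74.5° + 661 cos 322° + 838 cos 182° + T_D cos 24.3° + T_E cos 227.5° = 0.
        ΣF_y = 789 sin 74.5° + 661 sin 322° + 838 sin 182° + T_D sin 24.3° + T_E sin 227.5° = 0.
The known terms sum to (-105.8, 324.1) N, so 0.9114 T_D − 0.6756 T_E = 105.8 and 0.4115 T_D − 0.7373 T_E = -324.1.
Solving simultaneously: T_D = 753.8 N, T_E = 860.3 N.

T_E ≈ 860 N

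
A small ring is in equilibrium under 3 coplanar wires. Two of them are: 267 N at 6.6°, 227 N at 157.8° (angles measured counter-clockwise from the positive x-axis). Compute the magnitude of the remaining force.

F ≈ 129 N

Sum the known components: ΣF_x = 55.06 N, ΣF_y = 116.5 N.
For equilibrium the remaining force must supply (−ΣF_x, −ΣF_y) = (-55.06, -116.5) N.
Magnitude = √((-55.06)² + (-116.5)²) = 128.8 N; direction = atan2(-116.5, -55.06) = 244.7°.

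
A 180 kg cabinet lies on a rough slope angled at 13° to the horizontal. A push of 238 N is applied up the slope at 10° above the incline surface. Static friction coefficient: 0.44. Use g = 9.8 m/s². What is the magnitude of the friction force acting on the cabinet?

f ≈ 162 N

Axes along / perpendicular to the incline. W sin 13° = 396.8 N down-slope; W cos 13° = 1719 N into the surface.
Perpendicular: N = W cos 13° − P sin 10° = 1719 − 41.33 = 1677 N.
Along incline: P cos 10° + f = W sin 13° (friction acts up-slope) → f = 396.8 − 234.4 = 162.4 N.
|f| = 162.4 N ≤ μN = 738.1 N, so the cabinet is indeed static.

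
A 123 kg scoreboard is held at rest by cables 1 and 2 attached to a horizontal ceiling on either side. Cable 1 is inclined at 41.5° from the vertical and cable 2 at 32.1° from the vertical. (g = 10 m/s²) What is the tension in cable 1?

Angles from the horizontal: cable 1 is 90° − 41.5° = 48.5°, cable 2 is 90° − 32.1° = 57.9°.
Weight W = 123 × 10 = 1230 N acts straight down.
Horizontal: T_1 cos 48.5° = T_2 cos 57.9°  →  T_2 = 1.247 T_1.
Vertical: T_1 sin 48.5° + T_2 sin 57.9° = 1230.
Substituting the horizontal relation into the vertical equation gives 1.805 T_1 = 1230, so T_1 = 681.3 N.

T_1 ≈ 681 N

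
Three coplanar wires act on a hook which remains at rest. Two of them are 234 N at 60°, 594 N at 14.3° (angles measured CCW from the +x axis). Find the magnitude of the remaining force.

Sum the known components: ΣF_x = 692.6 N, ΣF_y = 349.4 N.
For equilibrium the remaining force must supply (−ΣF_x, −ΣF_y) = (-692.6, -349.4) N.
Magnitude = √((-692.6)² + (-349.4)²) = 775.7 N; direction = atan2(-349.4, -692.6) = 206.8°.

F ≈ 776 N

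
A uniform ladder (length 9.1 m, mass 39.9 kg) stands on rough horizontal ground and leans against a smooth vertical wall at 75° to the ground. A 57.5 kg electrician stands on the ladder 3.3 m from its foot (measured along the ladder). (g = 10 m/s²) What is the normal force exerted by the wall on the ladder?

N_wall ≈ 109 N

Torques about the foot: N_wall · 9.1 sin 75° = 39.9×10×4.55 cos 75° + 57.5×10×3.3 cos 75° → N_wall = 109.33 N.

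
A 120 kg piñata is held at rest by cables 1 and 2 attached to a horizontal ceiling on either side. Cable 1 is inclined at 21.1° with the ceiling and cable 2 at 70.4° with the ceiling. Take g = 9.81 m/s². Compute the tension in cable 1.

T_1 ≈ 395 N

Weight W = 120 × 9.81 = 1177 N acts straight down.
Horizontal: T_1 cos 21.1° = T_2 cos 70.4°  →  T_2 = 2.781 T_1.
Vertical: T_1 sin 21.1° + T_2 sin 70.4° = 1177.
Substituting the horizontal relation into the vertical equation gives 2.98 T_1 = 1177, so T_1 = 395 N.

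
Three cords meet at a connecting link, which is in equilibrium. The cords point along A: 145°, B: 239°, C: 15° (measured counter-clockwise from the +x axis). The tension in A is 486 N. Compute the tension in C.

Resolve: ΣF_x = 486 cos 145° + T_B cos 239° + T_C cos 15° = 0.
        ΣF_y = 486 sin 145° + T_B sin 239° + T_C sin 15° = 0.
The known terms sum to (-398.1, 278.8) N, so -0.5150 T_B + 0.9659 T_C = 398.1 and -0.8572 T_B + 0.2588 T_C = -278.8.
Solving simultaneously: T_B = 535.9 N, T_C = 697.9 N.

T_C ≈ 698 N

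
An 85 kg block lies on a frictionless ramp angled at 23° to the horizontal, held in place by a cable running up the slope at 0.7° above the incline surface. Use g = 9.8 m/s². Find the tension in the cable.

T ≈ 326 N

Take axes along and perpendicular to the incline. Weight components: W sin 23° = 325.5 N down-slope, W cos 23° = 766.8 N into the surface.
Along incline: T cos 0.7° = W sin 23° → T = 325.5 N.
Perpendicular: N = W cos 23° − T sin 0.7° = 762.8 N.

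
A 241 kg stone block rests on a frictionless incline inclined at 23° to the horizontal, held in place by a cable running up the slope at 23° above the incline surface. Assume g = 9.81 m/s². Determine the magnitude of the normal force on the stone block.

N ≈ 1780 N

Take axes along and perpendicular to the incline. Weight components: W sin 23° = 923.8 N down-slope, W cos 23° = 2176 N into the surface.
Along incline: T cos 23° = W sin 23° → T = 1004 N.
Perpendicular: N = W cos 23° − T sin 23° = 1784 N.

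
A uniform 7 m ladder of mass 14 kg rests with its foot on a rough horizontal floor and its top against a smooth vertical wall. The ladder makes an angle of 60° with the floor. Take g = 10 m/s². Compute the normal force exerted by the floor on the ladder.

ΣF_y = 0: N_floor = 14×10 = 140 N.

N_floor ≈ 140 N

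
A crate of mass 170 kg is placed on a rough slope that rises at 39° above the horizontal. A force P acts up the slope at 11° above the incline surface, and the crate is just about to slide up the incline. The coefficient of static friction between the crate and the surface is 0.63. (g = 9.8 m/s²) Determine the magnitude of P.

On the verge of sliding up the incline, friction equals μN and acts down the slope.
Perpendicular: N + P sin 11° = W cos 39° = 1295 N.
Along incline: P cos 11° = W sin 39° + μN  with W sin 39° = 1048 N.
Solving the pair for P and N: P = 1692 N, N = 971.9 N (and f = μN = 612.3 N).

P ≈ 1690 N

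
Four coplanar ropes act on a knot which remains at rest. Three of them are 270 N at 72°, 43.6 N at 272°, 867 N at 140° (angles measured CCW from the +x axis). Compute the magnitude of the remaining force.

F ≈ 964 N

Sum the known components: ΣF_x = -579.2 N, ΣF_y = 770.5 N.
For equilibrium the remaining force must supply (−ΣF_x, −ΣF_y) = (579.2, -770.5) N.
Magnitude = √((579.2)² + (-770.5)²) = 963.9 N; direction = atan2(-770.5, 579.2) = 306.9°.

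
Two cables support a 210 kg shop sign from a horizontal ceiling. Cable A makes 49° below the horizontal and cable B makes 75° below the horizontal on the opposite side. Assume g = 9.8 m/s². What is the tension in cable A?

Weight W = 210 × 9.8 = 2058 N acts straight down.
Horizontal: T_A cos 49° = T_B cos 75°  →  T_B = 2.535 T_A.
Vertical: T_A sin 49° + T_B sin 75° = 2058.
Substituting the horizontal relation into the vertical equation gives 3.203 T_A = 2058, so T_A = 642.5 N.

T_A ≈ 642 N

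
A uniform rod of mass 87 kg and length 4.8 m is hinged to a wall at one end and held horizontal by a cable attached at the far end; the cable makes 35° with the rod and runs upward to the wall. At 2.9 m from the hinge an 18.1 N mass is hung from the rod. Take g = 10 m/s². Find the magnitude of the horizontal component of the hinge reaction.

H_x ≈ 637 N

Take torques about the hinge: T sin 35° · 4.8 = 87×10×2.4 + 18.1×2.9 = 2140.5 N·m.
So T = 2140.5 / (0.5736 × 4.8) = 777.46 N.
ΣF_x = 0: H_x = T cos 35° = 636.86 N.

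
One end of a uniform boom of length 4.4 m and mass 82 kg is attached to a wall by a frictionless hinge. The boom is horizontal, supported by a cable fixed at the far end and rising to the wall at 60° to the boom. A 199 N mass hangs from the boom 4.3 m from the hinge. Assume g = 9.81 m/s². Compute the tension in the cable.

T ≈ 689 N

Take torques about the hinge: T sin 60° · 4.4 = 82×9.81×2.2 + 199×4.3 = 2625.4 N·m.
So T = 2625.4 / (0.8660 × 4.4) = 689 N.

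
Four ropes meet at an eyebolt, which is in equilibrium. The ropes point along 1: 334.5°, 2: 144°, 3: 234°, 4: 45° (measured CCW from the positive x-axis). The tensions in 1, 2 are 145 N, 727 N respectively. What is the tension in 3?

T_3 ≈ 3720 N

Resolve: ΣF_x = 145 cos 334.5° + 727 cos 144° + T_3 cos 234° + T_4 cos 45° = 0.
        ΣF_y = 145 sin 334.5° + 727 sin 144° + T_3 sin 234° + T_4 sin 45° = 0.
The known terms sum to (-457.3, 364.9) N, so -0.5878 T_3 + 0.7071 T_4 = 457.3 and -0.8090 T_3 + 0.7071 T_4 = -364.9.
Solving simultaneously: T_3 = 3716 N, T_4 = 3736 N.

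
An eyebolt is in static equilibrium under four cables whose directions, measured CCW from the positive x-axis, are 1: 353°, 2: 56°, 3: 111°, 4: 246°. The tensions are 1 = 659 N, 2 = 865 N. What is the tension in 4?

Resolve: ΣF_x = 659 cos 353° + 865 cos 56° + T_3 cos 111° + T_4 cos 246° = 0.
        ΣF_y = 659 sin 353° + 865 sin 56° + T_3 sin 111° + T_4 sin 246° = 0.
The known terms sum to (1138, 636.8) N, so -0.3584 T_3 − 0.4067 T_4 = -1138 and 0.9336 T_3 − 0.9135 T_4 = -636.8.
Solving simultaneously: T_3 = 1104 N, T_4 = 1825 N.

T_4 ≈ 1820 N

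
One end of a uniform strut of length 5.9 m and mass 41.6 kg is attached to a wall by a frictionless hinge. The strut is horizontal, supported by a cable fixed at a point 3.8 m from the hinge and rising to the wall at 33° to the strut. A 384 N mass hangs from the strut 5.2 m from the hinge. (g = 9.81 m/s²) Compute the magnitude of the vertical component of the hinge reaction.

Take torques about the hinge: T sin 33° · 3.8 = 41.6×9.81×2.95 + 384×5.2 = 3200.7 N·m.
So T = 3200.7 / (0.5446 × 3.8) = 1546.5 N.
ΣF_y = 0: H_y = (41.6×9.81 + 384) − T sin 33° = 792.1 − 842.29 = -50.189 N.

|H_y| ≈ 50.2 N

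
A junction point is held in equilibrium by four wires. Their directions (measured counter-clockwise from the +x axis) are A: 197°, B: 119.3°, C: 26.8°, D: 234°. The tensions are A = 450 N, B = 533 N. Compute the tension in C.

Resolve: ΣF_x = 450 cos 197° + 533 cos 119.3° + T_C cos 26.8° + T_D cos 234° = 0.
        ΣF_y = 450 sin 197° + 533 sin 119.3° + T_C sin 26.8° + T_D sin 234° = 0.
The known terms sum to (-691.2, 333.2) N, so 0.8926 T_C − 0.5878 T_D = 691.2 and 0.4509 T_C − 0.8090 T_D = -333.2.
Solving simultaneously: T_C = 1652 N, T_D = 1333 N.

T_C ≈ 1650 N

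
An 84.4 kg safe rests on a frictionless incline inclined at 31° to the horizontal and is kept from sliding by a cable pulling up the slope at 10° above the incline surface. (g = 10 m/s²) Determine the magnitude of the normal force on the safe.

Take axes along and perpendicular to the incline. Weight components: W sin 31° = 434.7 N down-slope, W cos 31° = 723.4 N into the surface.
Along incline: T cos 10° = W sin 31° → T = 441.4 N.
Perpendicular: N = W cos 31° − T sin 10° = 646.8 N.

N ≈ 647 N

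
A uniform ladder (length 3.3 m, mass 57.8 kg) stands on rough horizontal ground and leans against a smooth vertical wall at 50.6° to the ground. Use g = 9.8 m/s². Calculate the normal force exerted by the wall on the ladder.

N_wall ≈ 233 N

Torques about the foot: N_wall · 3.3 sin 50.6° = 57.8×9.8×1.65 cos 50.6° → N_wall = 232.64 N.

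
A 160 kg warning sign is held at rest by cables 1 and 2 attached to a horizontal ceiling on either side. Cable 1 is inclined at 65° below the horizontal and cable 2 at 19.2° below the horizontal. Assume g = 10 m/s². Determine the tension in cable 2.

T_2 ≈ 680 N

Weight W = 160 × 10 = 1600 N acts straight down.
Horizontal: T_1 cos 65° = T_2 cos 19.2°  →  T_1 = 2.235 T_2.
Vertical: T_1 sin 65° + T_2 sin 19.2° = 1600.
Substituting the horizontal relation into the vertical equation gives 2.354 T_2 = 1600, so T_2 = 679.7 N.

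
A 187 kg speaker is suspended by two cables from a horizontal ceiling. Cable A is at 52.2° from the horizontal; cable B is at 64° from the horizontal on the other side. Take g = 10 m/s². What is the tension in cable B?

T_B ≈ 1280 N

Weight W = 187 × 10 = 1870 N acts straight down.
Horizontal: T_A cos 52.2° = T_B cos 64°  →  T_A = 0.7152 T_B.
Vertical: T_A sin 52.2° + T_B sin 64° = 1870.
Substituting the horizontal relation into the vertical equation gives 1.464 T_B = 1870, so T_B = 1277 N.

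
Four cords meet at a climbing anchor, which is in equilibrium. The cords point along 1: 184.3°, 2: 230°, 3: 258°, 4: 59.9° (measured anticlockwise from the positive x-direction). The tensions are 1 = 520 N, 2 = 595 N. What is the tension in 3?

Resolve: ΣF_x = 520 cos 184.3° + 595 cos 230° + T_3 cos 258° + T_4 cos 59.9° = 0.
        ΣF_y = 520 sin 184.3° + 595 sin 230° + T_3 sin 258° + T_4 sin 59.9° = 0.
The known terms sum to (-901, -494.8) N, so -0.2079 T_3 + 0.5015 T_4 = 901 and -0.9781 T_3 + 0.8652 T_4 = 494.8.
Solving simultaneously: T_3 = 1710 N, T_4 = 2506 N.

T_3 ≈ 1710 N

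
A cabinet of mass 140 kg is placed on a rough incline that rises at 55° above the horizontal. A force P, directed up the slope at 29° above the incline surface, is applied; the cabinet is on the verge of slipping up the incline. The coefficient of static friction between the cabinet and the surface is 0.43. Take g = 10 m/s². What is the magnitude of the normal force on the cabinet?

On the verge of sliding up the incline, friction equals μN and acts down the slope.
Perpendicular: N + P sin 29° = W cos 55° = 803 N.
Along incline: P cos 29° = W sin 55° + μN  with W sin 55° = 1147 N.
Solving the pair for P and N: P = 1378 N, N = 135.1 N (and f = μN = 58.1 N).

N ≈ 135 N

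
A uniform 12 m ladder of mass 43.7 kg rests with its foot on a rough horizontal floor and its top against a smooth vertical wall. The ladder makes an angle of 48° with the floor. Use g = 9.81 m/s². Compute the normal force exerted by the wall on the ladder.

Torques about the foot: N_wall · 12 sin 48° = 43.7×9.81×6 cos 48° → N_wall = 193 N.

N_wall ≈ 193 N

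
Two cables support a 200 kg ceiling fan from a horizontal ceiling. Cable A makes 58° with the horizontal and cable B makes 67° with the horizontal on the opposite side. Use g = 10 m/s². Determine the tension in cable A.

Weight W = 200 × 10 = 2000 N acts straight down.
Horizontal: T_A cos 58° = T_B cos 67°  →  T_B = 1.356 T_A.
Vertical: T_A sin 58° + T_B sin 67° = 2000.
Substituting the horizontal relation into the vertical equation gives 2.096 T_A = 2000, so T_A = 954 N.

T_A ≈ 954 N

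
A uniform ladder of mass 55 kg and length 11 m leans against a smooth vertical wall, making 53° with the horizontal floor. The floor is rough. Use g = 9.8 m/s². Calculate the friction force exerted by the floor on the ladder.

Torques about the foot: N_wall · 11 sin 53° = 55×9.8×5.5 cos 53° → N_wall = 203.08 N.
ΣF_x = 0: f_floor = N_wall = 203.08 N.

f ≈ 203 N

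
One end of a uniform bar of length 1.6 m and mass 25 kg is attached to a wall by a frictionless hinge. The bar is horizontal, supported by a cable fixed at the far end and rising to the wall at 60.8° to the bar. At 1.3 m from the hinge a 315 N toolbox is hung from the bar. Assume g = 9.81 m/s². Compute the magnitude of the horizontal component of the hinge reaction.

Take torques about the hinge: T sin 60.8° · 1.6 = 25×9.81×0.8 + 315×1.3 = 605.7 N·m.
So T = 605.7 / (0.8729 × 1.6) = 433.67 N.
ΣF_x = 0: H_x = T cos 60.8° = 211.57 N.

H_x ≈ 212 N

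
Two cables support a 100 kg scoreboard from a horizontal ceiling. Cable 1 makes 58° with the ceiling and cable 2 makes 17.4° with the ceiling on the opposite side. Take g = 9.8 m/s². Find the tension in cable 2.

T_2 ≈ 537 N

Weight W = 100 × 9.8 = 980 N acts straight down.
Horizontal: T_1 cos 58° = T_2 cos 17.4°  →  T_1 = 1.801 T_2.
Vertical: T_1 sin 58° + T_2 sin 17.4° = 980.
Substituting the horizontal relation into the vertical equation gives 1.826 T_2 = 980, so T_2 = 536.6 N.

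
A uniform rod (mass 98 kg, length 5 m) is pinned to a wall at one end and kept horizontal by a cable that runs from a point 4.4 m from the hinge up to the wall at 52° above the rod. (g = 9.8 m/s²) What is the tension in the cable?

T ≈ 692 N

Take torques about the hinge: T sin 52° · 4.4 = 98×9.8×2.5 = 2401 N·m.
So T = 2401 / (0.7880 × 4.4) = 692.48 N.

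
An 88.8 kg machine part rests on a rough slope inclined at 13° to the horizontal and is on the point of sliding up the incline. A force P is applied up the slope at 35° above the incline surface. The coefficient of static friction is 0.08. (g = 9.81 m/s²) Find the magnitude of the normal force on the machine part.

N ≈ 674 N

On the verge of sliding up the incline, friction equals μN and acts down the slope.
Perpendicular: N + P sin 35° = W cos 13° = 848.8 N.
Along incline: P cos 35° = W sin 13° + μN  with W sin 13° = 196 N.
Solving the pair for P and N: P = 305 N, N = 673.8 N (and f = μN = 53.91 N).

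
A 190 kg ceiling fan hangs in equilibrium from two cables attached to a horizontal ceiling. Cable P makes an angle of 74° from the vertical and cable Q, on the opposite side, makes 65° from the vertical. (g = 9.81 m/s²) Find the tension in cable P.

Angles from the horizontal: cable P is 90° − 74° = 16°, cable Q is 90° − 65° = 25°.
Weight W = 190 × 9.81 = 1864 N acts straight down.
Horizontal: T_P cos 16° = T_Q cos 25°  →  T_Q = 1.061 T_P.
Vertical: T_P sin 16° + T_Q sin 25° = 1864.
Substituting the horizontal relation into the vertical equation gives 0.7239 T_P = 1864, so T_P = 2575 N.

T_P ≈ 2570 N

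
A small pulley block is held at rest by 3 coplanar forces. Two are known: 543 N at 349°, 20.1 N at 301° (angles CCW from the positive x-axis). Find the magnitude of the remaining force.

F ≈ 557 N

Sum the known components: ΣF_x = 543.4 N, ΣF_y = -120.8 N.
For equilibrium the remaining force must supply (−ΣF_x, −ΣF_y) = (-543.4, 120.8) N.
Magnitude = √((-543.4)² + (120.8)²) = 556.6 N; direction = atan2(120.8, -543.4) = 167.5°.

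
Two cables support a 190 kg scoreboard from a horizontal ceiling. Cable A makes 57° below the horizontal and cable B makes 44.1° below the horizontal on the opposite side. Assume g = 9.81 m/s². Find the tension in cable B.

Weight W = 190 × 9.81 = 1864 N acts straight down.
Horizontal: T_A cos 57° = T_B cos 44.1°  →  T_A = 1.319 T_B.
Vertical: T_A sin 57° + T_B sin 44.1° = 1864.
Substituting the horizontal relation into the vertical equation gives 1.802 T_B = 1864, so T_B = 1035 N.

T_B ≈ 1030 N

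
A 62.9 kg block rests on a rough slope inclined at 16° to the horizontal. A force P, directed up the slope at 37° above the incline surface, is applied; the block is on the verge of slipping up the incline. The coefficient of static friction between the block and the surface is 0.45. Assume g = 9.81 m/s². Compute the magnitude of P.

P ≈ 409 N

On the verge of sliding up the incline, friction equals μN and acts down the slope.
Perpendicular: N + P sin 37° = W cos 16° = 593.1 N.
Along incline: P cos 37° = W sin 16° + μN  with W sin 16° = 170.1 N.
Solving the pair for P and N: P = 408.6 N, N = 347.2 N (and f = μN = 156.3 N).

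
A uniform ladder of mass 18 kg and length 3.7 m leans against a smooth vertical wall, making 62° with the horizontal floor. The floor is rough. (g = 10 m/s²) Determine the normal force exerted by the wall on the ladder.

N_wall ≈ 47.9 N

Torques about the foot: N_wall · 3.7 sin 62° = 18×10×1.85 cos 62° → N_wall = 47.854 N.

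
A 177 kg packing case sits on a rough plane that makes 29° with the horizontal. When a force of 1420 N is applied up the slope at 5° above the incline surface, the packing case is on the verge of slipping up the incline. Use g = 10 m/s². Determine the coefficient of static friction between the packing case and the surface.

μ ≈ 0.391

On the verge of sliding up the incline, friction is at its maximum μN and acts down the slope.
Perpendicular to incline: N = W cos 29° − P sin 5° = 1548 − 123.8 = 1424 N.
Along incline: P cos 5° − μN = W sin 29° → μ = −(W sin 29° − P cos 5°) / N = 0.3907.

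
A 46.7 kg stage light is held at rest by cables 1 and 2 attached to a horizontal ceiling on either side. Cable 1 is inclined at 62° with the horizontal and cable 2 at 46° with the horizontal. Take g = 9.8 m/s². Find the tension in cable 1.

Weight W = 46.7 × 9.8 = 457.7 N acts straight down.
Horizontal: T_1 cos 62° = T_2 cos 46°  →  T_2 = 0.6758 T_1.
Vertical: T_1 sin 62° + T_2 sin 46° = 457.7.
Substituting the horizontal relation into the vertical equation gives 1.369 T_1 = 457.7, so T_1 = 334.3 N.

T_1 ≈ 334 N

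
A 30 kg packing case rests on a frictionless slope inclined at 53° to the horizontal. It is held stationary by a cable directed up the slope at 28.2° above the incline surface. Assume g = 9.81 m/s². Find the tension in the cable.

T ≈ 267 N

Take axes along and perpendicular to the incline. Weight components: W sin 53° = 235 N down-slope, W cos 53° = 177.1 N into the surface.
Along incline: T cos 28.2° = W sin 53° → T = 266.7 N.
Perpendicular: N = W cos 53° − T sin 28.2° = 51.09 N.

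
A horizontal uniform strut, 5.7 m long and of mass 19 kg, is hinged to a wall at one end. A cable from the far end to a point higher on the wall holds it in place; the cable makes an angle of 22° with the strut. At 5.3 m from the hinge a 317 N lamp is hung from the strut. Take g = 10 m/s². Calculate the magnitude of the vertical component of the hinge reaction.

Take torques about the hinge: T sin 22° · 5.7 = 19×10×2.85 + 317×5.3 = 2221.6 N·m.
So T = 2221.6 / (0.3746 × 5.7) = 1040.4 N.
ΣF_y = 0: H_y = (19×10 + 317) − T sin 22° = 507 − 389.75 = 117.25 N.

|H_y| ≈ 117 N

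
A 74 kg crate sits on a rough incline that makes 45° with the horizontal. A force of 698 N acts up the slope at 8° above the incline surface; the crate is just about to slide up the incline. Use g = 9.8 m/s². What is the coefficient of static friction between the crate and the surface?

μ ≈ 0.429

On the verge of sliding up the incline, friction is at its maximum μN and acts down the slope.
Perpendicular to incline: N = W cos 45° − P sin 8° = 512.8 − 97.14 = 415.7 N.
Along incline: P cos 8° − μN = W sin 45° → μ = −(W sin 45° − P cos 8°) / N = 0.4292.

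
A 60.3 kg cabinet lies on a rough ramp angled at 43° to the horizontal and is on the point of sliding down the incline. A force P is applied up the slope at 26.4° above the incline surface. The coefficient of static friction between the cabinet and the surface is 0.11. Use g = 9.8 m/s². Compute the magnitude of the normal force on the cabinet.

N ≈ 246 N

On the verge of sliding down the incline, friction equals μN and acts up the slope.
Perpendicular: N + P sin 26.4° = W cos 43° = 432.2 N.
Along incline: P cos 26.4° + μN = W sin 43° with W sin 43° = 403 N.
Solving the pair for P and N: P = 419.8 N, N = 245.5 N (and f = μN = 27.01 N).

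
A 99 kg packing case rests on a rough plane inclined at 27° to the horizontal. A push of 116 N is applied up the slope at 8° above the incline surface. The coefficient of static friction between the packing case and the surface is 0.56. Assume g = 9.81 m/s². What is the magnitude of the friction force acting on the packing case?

Axes along / perpendicular to the incline. W sin 27° = 440.9 N down-slope; W cos 27° = 865.3 N into the surface.
Perpendicular: N = W cos 27° − P sin 8° = 865.3 − 16.14 = 849.2 N.
Along incline: P cos 8° + f = W sin 27° (friction acts up-slope) → f = 440.9 − 114.9 = 326 N.
|f| = 326 N ≤ μN = 475.5 N, so the packing case is indeed static.

f ≈ 326 N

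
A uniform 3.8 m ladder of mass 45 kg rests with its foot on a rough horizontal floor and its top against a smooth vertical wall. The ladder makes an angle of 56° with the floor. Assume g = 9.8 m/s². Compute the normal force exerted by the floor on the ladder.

ΣF_y = 0: N_floor = 45×9.8 = 441 N.

N_floor ≈ 441 N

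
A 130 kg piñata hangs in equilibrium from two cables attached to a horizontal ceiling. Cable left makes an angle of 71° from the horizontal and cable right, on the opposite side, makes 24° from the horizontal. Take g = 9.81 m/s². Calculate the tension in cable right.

T_right ≈ 417 N

Weight W = 130 × 9.81 = 1275 N acts straight down.
Horizontal: T_left cos 71° = T_right cos 24°  →  T_left = 2.806 T_right.
Vertical: T_left sin 71° + T_right sin 24° = 1275.
Substituting the horizontal relation into the vertical equation gives 3.06 T_right = 1275, so T_right = 416.8 N.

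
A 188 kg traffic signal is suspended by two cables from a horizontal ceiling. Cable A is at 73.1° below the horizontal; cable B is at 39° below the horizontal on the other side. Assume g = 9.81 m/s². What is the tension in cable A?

Weight W = 188 × 9.81 = 1844 N acts straight down.
Horizontal: T_A cos 73.1° = T_B cos 39°  →  T_B = 0.3741 T_A.
Vertical: T_A sin 73.1° + T_B sin 39° = 1844.
Substituting the horizontal relation into the vertical equation gives 1.192 T_A = 1844, so T_A = 1547 N.

T_A ≈ 1550 N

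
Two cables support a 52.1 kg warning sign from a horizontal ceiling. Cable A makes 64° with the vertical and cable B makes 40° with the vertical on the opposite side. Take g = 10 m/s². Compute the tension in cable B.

Angles from the horizontal: cable A is 90° − 64° = 26°, cable B is 90° − 40° = 50°.
Weight W = 52.1 × 10 = 521 N acts straight down.
Horizontal: T_A cos 26° = T_B cos 50°  →  T_A = 0.7152 T_B.
Vertical: T_A sin 26° + T_B sin 50° = 521.
Substituting the horizontal relation into the vertical equation gives 1.08 T_B = 521, so T_B = 482.6 N.

T_B ≈ 483 N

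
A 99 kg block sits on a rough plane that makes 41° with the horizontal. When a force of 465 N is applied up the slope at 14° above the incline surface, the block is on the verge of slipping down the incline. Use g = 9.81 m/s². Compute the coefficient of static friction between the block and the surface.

On the verge of sliding down the incline, friction is at its maximum μN and acts up the slope.
Perpendicular to incline: N = W cos 41° − P sin 14° = 733 − 112.5 = 620.5 N.
Along incline: P cos 14° + μN = W sin 41° → μ = (W sin 41° − P cos 14°) / N = 0.2997.

μ ≈ 0.300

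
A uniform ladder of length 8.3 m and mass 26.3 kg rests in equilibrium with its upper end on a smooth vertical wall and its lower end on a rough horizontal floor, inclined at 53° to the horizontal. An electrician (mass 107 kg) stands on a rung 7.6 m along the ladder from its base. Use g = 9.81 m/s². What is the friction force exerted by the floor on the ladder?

f ≈ 821 N

Torques about the foot: N_wall · 8.3 sin 53° = 26.3×9.81×4.15 cos 53° + 107×9.81×7.6 cos 53° → N_wall = 821.48 N.
ΣF_x = 0: f_floor = N_wall = 821.48 N.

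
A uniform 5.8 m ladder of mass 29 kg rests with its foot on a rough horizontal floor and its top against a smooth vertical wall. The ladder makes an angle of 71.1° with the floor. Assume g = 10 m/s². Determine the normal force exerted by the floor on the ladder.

ΣF_y = 0: N_floor = 29×10 = 290 N.

N_floor ≈ 290 N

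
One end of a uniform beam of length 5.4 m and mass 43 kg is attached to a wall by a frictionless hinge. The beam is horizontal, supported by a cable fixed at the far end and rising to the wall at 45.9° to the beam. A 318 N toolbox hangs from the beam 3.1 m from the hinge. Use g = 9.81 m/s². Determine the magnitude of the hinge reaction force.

|H| ≈ 515 N

Take torques about the hinge: T sin 45.9° · 5.4 = 43×9.81×2.7 + 318×3.1 = 2124.7 N·m.
So T = 2124.7 / (0.7181 × 5.4) = 547.91 N.
ΣF_x = 0: H_x = T cos 45.9° = 381.3 N.
ΣF_y = 0: H_y = (43×9.81 + 318) − T sin 45.9° = 739.83 − 393.47 = 346.36 N.
|H| = √(H_x² + H_y²) = √((381.3)² + (346.36)²) = 515.13 N.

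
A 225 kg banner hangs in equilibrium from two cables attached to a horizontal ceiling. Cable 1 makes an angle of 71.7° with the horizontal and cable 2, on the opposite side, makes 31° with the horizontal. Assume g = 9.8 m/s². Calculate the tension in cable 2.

Weight W = 225 × 9.8 = 2205 N acts straight down.
Horizontal: T_1 cos 71.7° = T_2 cos 31°  →  T_1 = 2.73 T_2.
Vertical: T_1 sin 71.7° + T_2 sin 31° = 2205.
Substituting the horizontal relation into the vertical equation gives 3.107 T_2 = 2205, so T_2 = 709.7 N.

T_2 ≈ 710 N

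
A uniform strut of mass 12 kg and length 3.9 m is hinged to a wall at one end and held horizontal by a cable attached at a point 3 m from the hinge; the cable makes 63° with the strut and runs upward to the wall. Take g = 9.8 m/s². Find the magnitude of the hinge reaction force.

Take torques about the hinge: T sin 63° · 3 = 12×9.8×1.95 = 229.32 N·m.
So T = 229.32 / (0.8910 × 3) = 85.791 N.
ΣF_x = 0: H_x = T cos 63° = 38.948 N.
ΣF_y = 0: H_y = (12×9.8) − T sin 63° = 117.6 − 76.44 = 41.16 N.
|H| = √(H_x² + H_y²) = √((38.948)² + (41.16)²) = 56.667 N.

|H| ≈ 56.7 N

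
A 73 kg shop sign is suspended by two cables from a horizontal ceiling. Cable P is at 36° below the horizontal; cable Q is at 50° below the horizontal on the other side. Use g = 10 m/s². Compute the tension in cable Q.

T_Q ≈ 592 N

Weight W = 73 × 10 = 730 N acts straight down.
Horizontal: T_P cos 36° = T_Q cos 50°  →  T_P = 0.7945 T_Q.
Vertical: T_P sin 36° + T_Q sin 50° = 730.
Substituting the horizontal relation into the vertical equation gives 1.233 T_Q = 730, so T_Q = 592 N.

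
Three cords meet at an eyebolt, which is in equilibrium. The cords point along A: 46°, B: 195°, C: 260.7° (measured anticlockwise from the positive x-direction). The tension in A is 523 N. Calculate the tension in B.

Resolve: ΣF_x = 523 cos 46° + T_B cos 195° + T_C cos 260.7° = 0.
        ΣF_y = 523 sin 46° + T_B sin 195° + T_C sin 260.7° = 0.
The known terms sum to (363.3, 376.2) N, so -0.9659 T_B − 0.1616 T_C = -363.3 and -0.2588 T_B − 0.9869 T_C = -376.2.
Solving simultaneously: T_B = 326.7 N, T_C = 295.5 N.

T_B ≈ 327 N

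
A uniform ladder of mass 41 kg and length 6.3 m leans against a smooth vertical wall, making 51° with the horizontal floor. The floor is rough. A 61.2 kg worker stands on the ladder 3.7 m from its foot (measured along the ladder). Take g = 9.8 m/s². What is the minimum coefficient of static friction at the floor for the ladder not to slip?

ΣF_y = 0: N_floor = 41×9.8 + 61.2×9.8 = 1001.6 N.
Torques about the foot: N_wall · 6.3 sin 51° = 41×9.8×3.15 cos 51° + 61.2×9.8×3.7 cos 51° → N_wall = 447.92 N.
ΣF_x = 0: f_floor = N_wall = 447.92 N.
μ_min = f_floor / N_floor = 447.92 / 1001.6 = 0.4472.

μ_min ≈ 0.447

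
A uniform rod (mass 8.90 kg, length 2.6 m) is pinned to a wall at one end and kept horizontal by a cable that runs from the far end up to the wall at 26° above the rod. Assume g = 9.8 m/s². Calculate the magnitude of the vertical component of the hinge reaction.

|H_y| ≈ 43.6 N

Take torques about the hinge: T sin 26° · 2.6 = 8.90×9.8×1.3 = 113.39 N·m.
So T = 113.39 / (0.4384 × 2.6) = 99.482 N.
ΣF_y = 0: H_y = (8.90×9.8) − T sin 26° = 87.22 − 43.61 = 43.61 N.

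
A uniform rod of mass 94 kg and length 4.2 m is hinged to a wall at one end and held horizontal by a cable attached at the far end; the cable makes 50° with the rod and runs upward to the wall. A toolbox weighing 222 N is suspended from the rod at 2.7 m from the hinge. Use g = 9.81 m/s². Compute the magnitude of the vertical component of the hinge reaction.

Take torques about the hinge: T sin 50° · 4.2 = 94×9.81×2.1 + 222×2.7 = 2535.9 N·m.
So T = 2535.9 / (0.7660 × 4.2) = 788.18 N.
ΣF_y = 0: H_y = (94×9.81 + 222) − T sin 50° = 1144.1 − 603.78 = 540.36 N.

|H_y| ≈ 540 N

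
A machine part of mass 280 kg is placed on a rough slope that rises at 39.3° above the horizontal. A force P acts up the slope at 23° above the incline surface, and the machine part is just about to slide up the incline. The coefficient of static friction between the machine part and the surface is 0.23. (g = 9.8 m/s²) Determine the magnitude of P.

On the verge of sliding up the incline, friction equals μN and acts down the slope.
Perpendicular: N + P sin 23° = W cos 39.3° = 2123 N.
Along incline: P cos 23° = W sin 39.3° + μN  with W sin 39.3° = 1738 N.
Solving the pair for P and N: P = 2204 N, N = 1262 N (and f = μN = 290.4 N).

P ≈ 2200 N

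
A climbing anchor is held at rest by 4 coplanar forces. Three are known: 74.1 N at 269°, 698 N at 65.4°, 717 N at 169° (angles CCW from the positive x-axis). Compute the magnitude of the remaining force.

F ≈ 811 N

Sum the known components: ΣF_x = -414.6 N, ΣF_y = 697.4 N.
For equilibrium the remaining force must supply (−ΣF_x, −ΣF_y) = (414.6, -697.4) N.
Magnitude = √((414.6)² + (-697.4)²) = 811.3 N; direction = atan2(-697.4, 414.6) = 300.7°.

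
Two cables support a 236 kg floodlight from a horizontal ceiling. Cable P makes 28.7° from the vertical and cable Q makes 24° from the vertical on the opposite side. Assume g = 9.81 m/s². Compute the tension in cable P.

T_P ≈ 1180 N

Angles from the horizontal: cable P is 90° − 28.7° = 61.3°, cable Q is 90° − 24° = 66°.
Weight W = 236 × 9.81 = 2315 N acts straight down.
Horizontal: T_P cos 61.3° = T_Q cos 66°  →  T_Q = 1.181 T_P.
Vertical: T_P sin 61.3° + T_Q sin 66° = 2315.
Substituting the horizontal relation into the vertical equation gives 1.956 T_P = 2315, so T_P = 1184 N.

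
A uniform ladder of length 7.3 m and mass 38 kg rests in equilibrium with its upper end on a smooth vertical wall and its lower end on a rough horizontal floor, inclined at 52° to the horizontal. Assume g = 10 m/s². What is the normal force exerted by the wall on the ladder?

N_wall ≈ 148 N

Torques about the foot: N_wall · 7.3 sin 52° = 38×10×3.65 cos 52° → N_wall = 148.44 N.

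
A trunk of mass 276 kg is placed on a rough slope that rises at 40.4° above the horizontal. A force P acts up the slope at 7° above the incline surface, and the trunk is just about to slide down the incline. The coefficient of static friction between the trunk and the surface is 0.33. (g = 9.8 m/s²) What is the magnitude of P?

P ≈ 1130 N

On the verge of sliding down the incline, friction equals μN and acts up the slope.
Perpendicular: N + P sin 7° = W cos 40.4° = 2060 N.
Along incline: P cos 7° + μN = W sin 40.4° with W sin 40.4° = 1753 N.
Solving the pair for P and N: P = 1127 N, N = 1922 N (and f = μN = 634.4 N).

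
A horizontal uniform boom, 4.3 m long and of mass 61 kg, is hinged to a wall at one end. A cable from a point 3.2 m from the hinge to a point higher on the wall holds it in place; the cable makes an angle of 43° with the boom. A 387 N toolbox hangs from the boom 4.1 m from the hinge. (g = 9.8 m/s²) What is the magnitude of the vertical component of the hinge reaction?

Take torques about the hinge: T sin 43° · 3.2 = 61×9.8×2.15 + 387×4.1 = 2872 N·m.
So T = 2872 / (0.6820 × 3.2) = 1316 N.
ΣF_y = 0: H_y = (61×9.8 + 387) − T sin 43° = 984.8 − 897.49 = 87.309 N.

|H_y| ≈ 87.3 N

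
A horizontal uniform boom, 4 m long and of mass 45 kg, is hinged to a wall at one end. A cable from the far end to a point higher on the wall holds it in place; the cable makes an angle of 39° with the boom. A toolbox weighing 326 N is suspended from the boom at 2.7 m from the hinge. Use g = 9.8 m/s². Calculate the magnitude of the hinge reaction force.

Take torques about the hinge: T sin 39° · 4 = 45×9.8×2 + 326×2.7 = 1762.2 N·m.
So T = 1762.2 / (0.6293 × 4) = 700.04 N.
ΣF_x = 0: H_x = T cos 39° = 544.03 N.
ΣF_y = 0: H_y = (45×9.8 + 326) − T sin 39° = 767 − 440.55 = 326.45 N.
|H| = √(H_x² + H_y²) = √((544.03)² + (326.45)²) = 634.46 N.

|H| ≈ 634 N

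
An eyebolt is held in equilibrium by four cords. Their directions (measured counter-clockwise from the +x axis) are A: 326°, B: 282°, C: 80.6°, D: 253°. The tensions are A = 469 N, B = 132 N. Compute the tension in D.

Resolve: ΣF_x = 469 cos 326° + 132 cos 282° + T_C cos 80.6° + T_D cos 253° = 0.
        ΣF_y = 469 sin 326° + 132 sin 282° + T_C sin 80.6° + T_D sin 253° = 0.
The known terms sum to (416.3, -391.4) N, so 0.1633 T_C − 0.2924 T_D = -416.3 and 0.9866 T_C − 0.9563 T_D = 391.4.
Solving simultaneously: T_C = 3875 N, T_D = 3588 N.

T_D ≈ 3590 N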